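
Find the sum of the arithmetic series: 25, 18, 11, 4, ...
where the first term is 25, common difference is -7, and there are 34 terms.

Sₙ = n/2 × (first + last)
Last term = a + (n-1)d = 25 + (34-1)×(-7) = -206
S_34 = 34/2 × (25 + (-206))
S_34 = 34/2 × (-181) = -3077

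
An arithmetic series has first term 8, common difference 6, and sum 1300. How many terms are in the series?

Using S = n/2 × [2a + (n-1)d]
1300 = n/2 × [2(8) + (n-1)(6)]
1300 = n/2 × [16 + 6n - 6]
2600 = n × [10 + 6n]
6n² + (10)n - 2600 = 0
Discriminant: Δ = (10)² - 4(6)(-2600) = 100 + 62400 = 62500
√Δ = 250
n = [-(10) + √Δ] / (2·6) = (-10 + 250) / 12 = 240 / 12 = 20
(The negative root is discarded since n must be a positive integer.)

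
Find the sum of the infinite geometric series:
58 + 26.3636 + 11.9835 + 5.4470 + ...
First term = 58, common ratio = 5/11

For |r| < 1, S = a / (1 - r)
S = 58 / (1 - (5/11))
S = 58 / (6/11)
S = 319/3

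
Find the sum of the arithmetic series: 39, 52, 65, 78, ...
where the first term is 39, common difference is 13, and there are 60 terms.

Sₙ = n/2 × (first + last)
Last term = a + (n-1)d = 39 + (60-1)×13 = 806
S_60 = 60/2 × (39 + 806)
S_60 = 60/2 × 845 = 25350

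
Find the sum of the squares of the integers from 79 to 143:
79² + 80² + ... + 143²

Use ∑_{k=1}^{n} k² = n(n+1)(2n+1)/6, then subtract the first 78 terms.
∑_{k=1}^{143} k² = 143×144×287/6 = 984984
∑_{k=1}^{78} k² = 78×79×157/6 = 161239
∑_{k=79}^{143} k² = 984984 - 161239 = 823745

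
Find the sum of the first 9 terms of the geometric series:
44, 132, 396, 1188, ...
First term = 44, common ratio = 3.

Sₙ = a(1 - rⁿ) / (1 - r)
S_9 = 44(1 - 3^9) / (1 - 3)
S_9 = 44(1 - 19683) / (-2)
S_9 = 433004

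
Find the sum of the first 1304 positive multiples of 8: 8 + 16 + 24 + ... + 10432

Factor out 8: = 8(1 + 2 + ... + 1304) = 8 × n(n+1)/2
= 8 × 1304×1305/2
= 8 × 850860
= 6806880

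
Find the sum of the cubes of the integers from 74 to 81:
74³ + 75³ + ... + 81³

Use ∑_{k=1}^{n} k³ = [n(n+1)/2]², then subtract the first 73 terms.
∑_{k=1}^{81} k³ = [81×82/2]² = 3321² = 11029041
∑_{k=1}^{73} k³ = [73×74/2]² = 2701² = 7295401
∑_{k=74}^{81} k³ = 11029041 - 7295401 = 3733640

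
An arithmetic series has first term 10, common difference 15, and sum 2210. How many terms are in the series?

Using S = n/2 × [2a + (n-1)d]
2210 = n/2 × [2(10) + (n-1)(15)]
2210 = n/2 × [20 + 15n - 15]
4420 = n × [5 + 15n]
15n² + (5)n - 4420 = 0
Discriminant: Δ = (5)² - 4(15)(-4420) = 25 + 265200 = 265225
√Δ = 515
n = [-(5) + √Δ] / (2·15) = (-5 + 515) / 30 = 510 / 30 = 17
(The negative root is discarded since n must be a positive integer.)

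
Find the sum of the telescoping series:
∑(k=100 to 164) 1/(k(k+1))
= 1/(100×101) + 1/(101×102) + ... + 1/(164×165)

Partial fractions: 1/(k(k+1)) = 1/k - 1/(k+1)
The series telescopes:
= (1/100 - 1/101) + (1/101 - 1/102) + ... + (1/164 - 1/165)
= 1/100 - 1/165
= 13/3300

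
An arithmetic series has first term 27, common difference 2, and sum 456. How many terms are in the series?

Using S = n/2 × [2a + (n-1)d]
456 = n/2 × [2(27) + (n-1)(2)]
456 = n/2 × [54 + 2n - 2]
912 = n × [52 + 2n]
2n² + (52)n - 912 = 0
Discriminant: Δ = (52)² - 4(2)(-912) = 2704 + 7296 = 10000
√Δ = 100
n = [-(52) + √Δ] / (2·2) = (-52 + 100) / 4 = 48 / 4 = 12
(The negative root is discarded since n must be a positive integer.)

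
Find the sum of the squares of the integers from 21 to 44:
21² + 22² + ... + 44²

Use ∑_{k=1}^{n} k² = n(n+1)(2n+1)/6, then subtract the first 20 terms.
∑_{k=1}^{44} k² = 44×45×89/6 = 29370
∑_{k=1}^{20} k² = 20×21×41/6 = 2870
∑_{k=21}^{44} k² = 29370 - 2870 = 26500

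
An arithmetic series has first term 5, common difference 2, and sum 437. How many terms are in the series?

Using S = n/2 × [2a + (n-1)d]
437 = n/2 × [2(5) + (n-1)(2)]
437 = n/2 × [10 + 2n - 2]
874 = n × [8 + 2n]
2n² + (8)n - 874 = 0
Discriminant: Δ = (8)² - 4(2)(-874) = 64 + 6992 = 7056
√Δ = 84
n = [-(8) + √Δ] / (2·2) = (-8 + 84) / 4 = 76 / 4 = 19
(The negative root is discarded since n must be a positive integer.)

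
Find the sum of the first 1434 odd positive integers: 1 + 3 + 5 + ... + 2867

Sum of first n odd numbers = n²
= 1434²
= 2056356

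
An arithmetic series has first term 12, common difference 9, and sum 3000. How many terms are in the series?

Using S = n/2 × [2a + (n-1)d]
3000 = n/2 × [2(12) + (n-1)(9)]
3000 = n/2 × [24 + 9n - 9]
6000 = n × [15 + 9n]
9n² + (15)n - 6000 = 0
Discriminant: Δ = (15)² - 4(9)(-6000) = 225 + 216000 = 216225
√Δ = 465
n = [-(15) + √Δ] / (2·9) = (-15 + 465) / 18 = 450 / 18 = 25
(The negative root is discarded since n must be a positive integer.)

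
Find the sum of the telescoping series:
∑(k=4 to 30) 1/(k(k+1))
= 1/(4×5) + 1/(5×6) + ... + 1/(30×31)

Partial fractions: 1/(k(k+1)) = 1/k - 1/(k+1)
The series telescopes:
= (1/4 - 1/5) + (1/5 - 1/6) + ... + (1/30 - 1/31)
= 1/4 - 1/31
= 27/124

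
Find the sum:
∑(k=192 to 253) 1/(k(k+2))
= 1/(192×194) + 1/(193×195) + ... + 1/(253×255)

Partial fractions: 1/(k(k+2)) = (1/2)[1/k - 1/(k+2)]
Telescoping leaves the first two and last two terms:
= (1/2)[1/192 + 1/193 - 1/254 - 1/255]
= 337497/266679680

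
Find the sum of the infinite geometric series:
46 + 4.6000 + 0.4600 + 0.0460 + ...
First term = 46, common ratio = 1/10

For |r| < 1, S = a / (1 - r)
S = 46 / (1 - (1/10))
S = 46 / (9/10)
S = 460/9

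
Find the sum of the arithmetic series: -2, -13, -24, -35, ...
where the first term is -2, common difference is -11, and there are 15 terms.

Sₙ = n/2 × (first + last)
Last term = a + (n-1)d = -2 + (15-1)×(-11) = -156
S_15 = 15/2 × (-2 + (-156))
S_15 = 15/2 × (-158) = -1185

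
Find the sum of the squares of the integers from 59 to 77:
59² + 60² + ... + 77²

Use ∑_{k=1}^{n} k² = n(n+1)(2n+1)/6, then subtract the first 58 terms.
∑_{k=1}^{77} k² = 77×78×155/6 = 155155
∑_{k=1}^{58} k² = 58×59×117/6 = 66729
∑_{k=59}^{77} k² = 155155 - 66729 = 88426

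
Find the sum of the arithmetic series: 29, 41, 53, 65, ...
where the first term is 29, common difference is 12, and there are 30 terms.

Sₙ = n/2 × (first + last)
Last term = a + (n-1)d = 29 + (30-1)×12 = 377
S_30 = 30/2 × (29 + 377)
S_30 = 30/2 × 406 = 6090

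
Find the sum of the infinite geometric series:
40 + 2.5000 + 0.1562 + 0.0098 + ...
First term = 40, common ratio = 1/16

For |r| < 1, S = a / (1 - r)
S = 40 / (1 - (1/16))
S = 40 / (15/16)
S = 128/3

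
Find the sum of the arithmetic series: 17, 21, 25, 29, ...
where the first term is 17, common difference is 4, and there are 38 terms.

Sₙ = n/2 × (first + last)
Last term = a + (n-1)d = 17 + (38-1)×4 = 165
S_38 = 38/2 × (17 + 165)
S_38 = 38/2 × 182 = 3458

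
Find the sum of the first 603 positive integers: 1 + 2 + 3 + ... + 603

Formula: ∑k = n(n+1)/2
= 603×604/2
= 364212/2
= 182106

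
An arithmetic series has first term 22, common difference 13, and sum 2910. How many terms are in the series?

Using S = n/2 × [2a + (n-1)d]
2910 = n/2 × [2(22) + (n-1)(13)]
2910 = n/2 × [44 + 13n - 13]
5820 = n × [31 + 13n]
13n² + (31)n - 5820 = 0
Discriminant: Δ = (31)² - 4(13)(-5820) = 961 + 302640 = 303601
√Δ = 551
n = [-(31) + √Δ] / (2·13) = (-31 + 551) / 26 = 520 / 26 = 20
(The negative root is discarded since n must be a positive integer.)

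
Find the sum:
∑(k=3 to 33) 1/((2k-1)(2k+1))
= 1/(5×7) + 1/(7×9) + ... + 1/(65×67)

Partial fractions: 1/((2k-1)(2k+1)) = (1/2)[1/(2k-1) - 1/(2k+1)]
The series telescopes:
= (1/2)[1/5 - 1/67]
= 31/335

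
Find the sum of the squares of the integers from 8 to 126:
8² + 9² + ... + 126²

Use ∑_{k=1}^{n} k² = n(n+1)(2n+1)/6, then subtract the first 7 terms.
∑_{k=1}^{126} k² = 126×127×253/6 = 674751
∑_{k=1}^{7} k² = 7×8×15/6 = 140
∑_{k=8}^{126} k² = 674751 - 140 = 674611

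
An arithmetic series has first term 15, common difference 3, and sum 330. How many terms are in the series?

Using S = n/2 × [2a + (n-1)d]
330 = n/2 × [2(15) + (n-1)(3)]
330 = n/2 × [30 + 3n - 3]
660 = n × [27 + 3n]
3n² + (27)n - 660 = 0
Discriminant: Δ = (27)² - 4(3)(-660) = 729 + 7920 = 8649
√Δ = 93
n = [-(27) + √Δ] / (2·3) = (-27 + 93) / 6 = 66 / 6 = 11
(The negative root is discarded since n must be a positive integer.)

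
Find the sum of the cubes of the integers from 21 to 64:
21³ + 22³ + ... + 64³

Use ∑_{k=1}^{n} k³ = [n(n+1)/2]², then subtract the first 20 terms.
∑_{k=1}^{64} k³ = [64×65/2]² = 2080² = 4326400
∑_{k=1}^{20} k³ = [20×21/2]² = 210² = 44100
∑_{k=21}^{64} k³ = 4326400 - 44100 = 4282300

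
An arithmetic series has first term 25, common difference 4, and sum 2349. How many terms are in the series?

Using S = n/2 × [2a + (n-1)d]
2349 = n/2 × [2(25) + (n-1)(4)]
2349 = n/2 × [50 + 4n - 4]
4698 = n × [46 + 4n]
4n² + (46)n - 4698 = 0
Discriminant: Δ = (46)² - 4(4)(-4698) = 2116 + 75168 = 77284
√Δ = 278
n = [-(46) + √Δ] / (2·4) = (-46 + 278) / 8 = 232 / 8 = 29
(The negative root is discarded since n must be a positive integer.)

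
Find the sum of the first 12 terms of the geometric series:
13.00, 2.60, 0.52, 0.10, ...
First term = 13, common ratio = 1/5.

Sₙ = a(1 - rⁿ) / (1 - r)
S_12 = 13(1 - (1/5)^12) / (1 - (1/5))
S_12 = 13(1 - (1/244140625)) / (4/5)
S_12 = 793457028/48828125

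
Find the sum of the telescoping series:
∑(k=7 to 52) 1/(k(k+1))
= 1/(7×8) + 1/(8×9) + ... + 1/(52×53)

Partial fractions: 1/(k(k+1)) = 1/k - 1/(k+1)
The series telescopes:
= (1/7 - 1/8) + (1/8 - 1/9) + ... + (1/52 - 1/53)
= 1/7 - 1/53
= 46/371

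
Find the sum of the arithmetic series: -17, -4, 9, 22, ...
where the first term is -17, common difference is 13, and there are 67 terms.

Sₙ = n/2 × (first + last)
Last term = a + (n-1)d = -17 + (67-1)×13 = 841
S_67 = 67/2 × (-17 + 841)
S_67 = 67/2 × 824 = 27604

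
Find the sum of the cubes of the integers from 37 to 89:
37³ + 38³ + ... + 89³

Use ∑_{k=1}^{n} k³ = [n(n+1)/2]², then subtract the first 36 terms.
∑_{k=1}^{89} k³ = [89×90/2]² = 4005² = 16040025
∑_{k=1}^{36} k³ = [36×37/2]² = 666² = 443556
∑_{k=37}^{89} k³ = 16040025 - 443556 = 15596469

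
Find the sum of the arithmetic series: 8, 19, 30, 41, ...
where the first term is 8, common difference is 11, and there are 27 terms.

Sₙ = n/2 × (first + last)
Last term = a + (n-1)d = 8 + (27-1)×11 = 294
S_27 = 27/2 × (8 + 294)
S_27 = 27/2 × 302 = 4077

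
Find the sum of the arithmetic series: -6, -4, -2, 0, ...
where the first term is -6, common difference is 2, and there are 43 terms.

Sₙ = n/2 × (first + last)
Last term = a + (n-1)d = -6 + (43-1)×2 = 78
S_43 = 43/2 × (-6 + 78)
S_43 = 43/2 × 72 = 1548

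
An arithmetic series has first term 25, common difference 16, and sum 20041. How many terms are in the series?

Using S = n/2 × [2a + (n-1)d]
20041 = n/2 × [2(25) + (n-1)(16)]
20041 = n/2 × [50 + 16n - 16]
40082 = n × [34 + 16n]
16n² + (34)n - 40082 = 0
Discriminant: Δ = (34)² - 4(16)(-40082) = 1156 + 2565248 = 2566404
√Δ = 1602
n = [-(34) + √Δ] / (2·16) = (-34 + 1602) / 32 = 1568 / 32 = 49
(The negative root is discarded since n must be a positive integer.)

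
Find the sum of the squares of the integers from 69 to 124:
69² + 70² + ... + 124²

Use ∑_{k=1}^{n} k² = n(n+1)(2n+1)/6, then subtract the first 68 terms.
∑_{k=1}^{124} k² = 124×125×249/6 = 643250
∑_{k=1}^{68} k² = 68×69×137/6 = 107134
∑_{k=69}^{124} k² = 643250 - 107134 = 536116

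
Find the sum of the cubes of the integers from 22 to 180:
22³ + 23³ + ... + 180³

Use ∑_{k=1}^{n} k³ = [n(n+1)/2]², then subtract the first 21 terms.
∑_{k=1}^{180} k³ = [180×181/2]² = 16290² = 265364100
∑_{k=1}^{21} k³ = [21×22/2]² = 231² = 53361
∑_{k=22}^{180} k³ = 265364100 - 53361 = 265310739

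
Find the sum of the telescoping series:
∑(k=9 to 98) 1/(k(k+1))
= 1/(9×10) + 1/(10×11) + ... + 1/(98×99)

Partial fractions: 1/(k(k+1)) = 1/k - 1/(k+1)
The series telescopes:
= (1/9 - 1/10) + (1/10 - 1/11) + ... + (1/98 - 1/99)
= 1/9 - 1/99
= 10/99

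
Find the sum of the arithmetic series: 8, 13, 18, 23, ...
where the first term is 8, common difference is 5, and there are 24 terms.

Sₙ = n/2 × (first + last)
Last term = a + (n-1)d = 8 + (24-1)×5 = 123
S_24 = 24/2 × (8 + 123)
S_24 = 24/2 × 131 = 1572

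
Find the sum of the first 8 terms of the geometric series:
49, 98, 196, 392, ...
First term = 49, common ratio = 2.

Sₙ = a(1 - rⁿ) / (1 - r)
S_8 = 49(1 - 2^8) / (1 - 2)
S_8 = 49(1 - 256) / (-1)
S_8 = 12495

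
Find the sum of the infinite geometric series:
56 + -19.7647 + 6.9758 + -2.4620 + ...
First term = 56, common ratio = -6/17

For |r| < 1, S = a / (1 - r)
S = 56 / (1 - (-6/17))
S = 56 / (23/17)
S = 952/23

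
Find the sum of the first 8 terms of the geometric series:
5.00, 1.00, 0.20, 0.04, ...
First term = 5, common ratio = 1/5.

Sₙ = a(1 - rⁿ) / (1 - r)
S_8 = 5(1 - (1/5)^8) / (1 - (1/5))
S_8 = 5(1 - (1/390625)) / (4/5)
S_8 = 97656/15625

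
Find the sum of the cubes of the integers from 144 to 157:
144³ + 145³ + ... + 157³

Use ∑_{k=1}^{n} k³ = [n(n+1)/2]², then subtract the first 143 terms.
∑_{k=1}^{157} k³ = [157×158/2]² = 12403² = 153834409
∑_{k=1}^{143} k³ = [143×144/2]² = 10296² = 106007616
∑_{k=144}^{157} k³ = 153834409 - 106007616 = 47826793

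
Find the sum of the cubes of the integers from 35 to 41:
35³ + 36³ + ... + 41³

Use ∑_{k=1}^{n} k³ = [n(n+1)/2]², then subtract the first 34 terms.
∑_{k=1}^{41} k³ = [41×42/2]² = 861² = 741321
∑_{k=1}^{34} k³ = [34×35/2]² = 595² = 354025
∑_{k=35}^{41} k³ = 741321 - 354025 = 387296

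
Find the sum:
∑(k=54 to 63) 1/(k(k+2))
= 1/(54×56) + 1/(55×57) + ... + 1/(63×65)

Partial fractions: 1/(k(k+2)) = (1/2)[1/k - 1/(k+2)]
Telescoping leaves the first two and last two terms:
= (1/2)[1/54 + 1/55 - 1/64 - 1/65]
= 7031/2471040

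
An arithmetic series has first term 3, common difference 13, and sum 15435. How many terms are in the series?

Using S = n/2 × [2a + (n-1)d]
15435 = n/2 × [2(3) + (n-1)(13)]
15435 = n/2 × [6 + 13n - 13]
30870 = n × [-7 + 13n]
13n² + (-7)n - 30870 = 0
Discriminant: Δ = (-7)² - 4(13)(-30870) = 49 + 1605240 = 1605289
√Δ = 1267
n = [-(-7) + √Δ] / (2·13) = (7 + 1267) / 26 = 1274 / 26 = 49
(The negative root is discarded since n must be a positive integer.)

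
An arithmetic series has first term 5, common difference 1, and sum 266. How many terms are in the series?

Using S = n/2 × [2a + (n-1)d]
266 = n/2 × [2(5) + (n-1)(1)]
266 = n/2 × [10 + 1n - 1]
532 = n × [9 + 1n]
1n² + (9)n - 532 = 0
Discriminant: Δ = (9)² - 4(1)(-532) = 81 + 2128 = 2209
√Δ = 47
n = [-(9) + √Δ] / (2·1) = (-9 + 47) / 2 = 38 / 2 = 19
(The negative root is discarded since n must be a positive integer.)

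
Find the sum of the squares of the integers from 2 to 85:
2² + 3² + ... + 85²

Use ∑_{k=1}^{n} k² = n(n+1)(2n+1)/6, then subtract the first 1 terms.
∑_{k=1}^{85} k² = 85×86×171/6 = 208335
∑_{k=1}^{1} k² = 1×2×3/6 = 1
∑_{k=2}^{85} k² = 208335 - 1 = 208334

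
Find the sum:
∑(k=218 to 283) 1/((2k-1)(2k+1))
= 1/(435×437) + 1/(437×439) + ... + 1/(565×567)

Partial fractions: 1/((2k-1)(2k+1)) = (1/2)[1/(2k-1) - 1/(2k+1)]
The series telescopes:
= (1/2)[1/435 - 1/567]
= 22/82215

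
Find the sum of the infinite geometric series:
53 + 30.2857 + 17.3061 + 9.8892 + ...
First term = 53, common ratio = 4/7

For |r| < 1, S = a / (1 - r)
S = 53 / (1 - (4/7))
S = 53 / (3/7)
S = 371/3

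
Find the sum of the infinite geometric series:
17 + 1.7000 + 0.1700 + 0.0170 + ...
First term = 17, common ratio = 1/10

For |r| < 1, S = a / (1 - r)
S = 17 / (1 - (1/10))
S = 17 / (9/10)
S = 170/9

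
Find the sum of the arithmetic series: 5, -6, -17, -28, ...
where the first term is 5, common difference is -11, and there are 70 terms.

Sₙ = n/2 × (first + last)
Last term = a + (n-1)d = 5 + (70-1)×(-11) = -754
S_70 = 70/2 × (5 + (-754))
S_70 = 70/2 × (-749) = -26215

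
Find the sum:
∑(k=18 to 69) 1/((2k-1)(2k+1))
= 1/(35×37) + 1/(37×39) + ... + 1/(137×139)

Partial fractions: 1/((2k-1)(2k+1)) = (1/2)[1/(2k-1) - 1/(2k+1)]
The series telescopes:
= (1/2)[1/35 - 1/139]
= 52/4865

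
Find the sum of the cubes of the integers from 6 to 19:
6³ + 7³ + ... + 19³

Use ∑_{k=1}^{n} k³ = [n(n+1)/2]², then subtract the first 5 terms.
∑_{k=1}^{19} k³ = [19×20/2]² = 190² = 36100
∑_{k=1}^{5} k³ = [5×6/2]² = 15² = 225
∑_{k=6}^{19} k³ = 36100 - 225 = 35875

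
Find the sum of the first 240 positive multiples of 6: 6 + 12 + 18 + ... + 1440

Factor out 6: = 6(1 + 2 + ... + 240) = 6 × n(n+1)/2
= 6 × 240×241/2
= 6 × 28920
= 173520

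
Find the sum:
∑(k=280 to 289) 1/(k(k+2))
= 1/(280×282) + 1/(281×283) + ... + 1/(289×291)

Partial fractions: 1/(k(k+2)) = (1/2)[1/k - 1/(k+2)]
Telescoping leaves the first two and last two terms:
= (1/2)[1/280 + 1/281 - 1/290 - 1/291]
= 162971/1327961040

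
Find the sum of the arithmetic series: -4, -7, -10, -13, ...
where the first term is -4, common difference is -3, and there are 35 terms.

Sₙ = n/2 × (first + last)
Last term = a + (n-1)d = -4 + (35-1)×(-3) = -106
S_35 = 35/2 × (-4 + (-106))
S_35 = 35/2 × (-110) = -1925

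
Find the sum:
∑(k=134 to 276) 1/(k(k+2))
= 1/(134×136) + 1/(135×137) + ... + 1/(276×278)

Partial fractions: 1/(k(k+2)) = (1/2)[1/k - 1/(k+2)]
Telescoping leaves the first two and last two terms:
= (1/2)[1/134 + 1/135 - 1/277 - 1/278]
= 1334333/348259635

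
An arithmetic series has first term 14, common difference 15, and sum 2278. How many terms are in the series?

Using S = n/2 × [2a + (n-1)d]
2278 = n/2 × [2(14) + (n-1)(15)]
2278 = n/2 × [28 + 15n - 15]
4556 = n × [13 + 15n]
15n² + (13)n - 4556 = 0
Discriminant: Δ = (13)² - 4(15)(-4556) = 169 + 273360 = 273529
√Δ = 523
n = [-(13) + √Δ] / (2·15) = (-13 + 523) / 30 = 510 / 30 = 17
(The negative root is discarded since n must be a positive integer.)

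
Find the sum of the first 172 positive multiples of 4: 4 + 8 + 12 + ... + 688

Factor out 4: = 4(1 + 2 + ... + 172) = 4 × n(n+1)/2
= 4 × 172×173/2
= 4 × 14878
= 59512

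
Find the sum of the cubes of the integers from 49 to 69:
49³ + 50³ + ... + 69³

Use ∑_{k=1}^{n} k³ = [n(n+1)/2]², then subtract the first 48 terms.
∑_{k=1}^{69} k³ = [69×70/2]² = 2415² = 5832225
∑_{k=1}^{48} k³ = [48×49/2]² = 1176² = 1382976
∑_{k=49}^{69} k³ = 5832225 - 1382976 = 4449249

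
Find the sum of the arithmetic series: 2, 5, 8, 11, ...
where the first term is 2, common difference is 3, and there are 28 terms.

Sₙ = n/2 × (first + last)
Last term = a + (n-1)d = 2 + (28-1)×3 = 83
S_28 = 28/2 × (2 + 83)
S_28 = 28/2 × 85 = 1190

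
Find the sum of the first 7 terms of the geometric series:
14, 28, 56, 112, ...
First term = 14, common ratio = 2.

Sₙ = a(1 - rⁿ) / (1 - r)
S_7 = 14(1 - 2^7) / (1 - 2)
S_7 = 14(1 - 128) / (-1)
S_7 = 1778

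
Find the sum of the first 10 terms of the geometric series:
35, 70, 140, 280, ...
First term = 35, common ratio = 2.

Sₙ = a(1 - rⁿ) / (1 - r)
S_10 = 35(1 - 2^10) / (1 - 2)
S_10 = 35(1 - 1024) / (-1)
S_10 = 35805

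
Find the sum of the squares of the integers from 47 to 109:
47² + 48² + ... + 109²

Use ∑_{k=1}^{n} k² = n(n+1)(2n+1)/6, then subtract the first 46 terms.
∑_{k=1}^{109} k² = 109×110×219/6 = 437635
∑_{k=1}^{46} k² = 46×47×93/6 = 33511
∑_{k=47}^{109} k² = 437635 - 33511 = 404124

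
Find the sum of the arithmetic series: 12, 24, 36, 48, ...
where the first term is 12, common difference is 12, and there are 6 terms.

Sₙ = n/2 × (first + last)
Last term = a + (n-1)d = 12 + (6-1)×12 = 72
S_6 = 6/2 × (12 + 72)
S_6 = 6/2 × 84 = 252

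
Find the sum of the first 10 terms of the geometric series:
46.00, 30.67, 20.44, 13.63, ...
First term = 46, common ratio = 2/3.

Sₙ = a(1 - rⁿ) / (1 - r)
S_10 = 46(1 - (2/3)^10) / (1 - (2/3))
S_10 = 46(1 - (1024/59049)) / (1/3)
S_10 = 2669150/19683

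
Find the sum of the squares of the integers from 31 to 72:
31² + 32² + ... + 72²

Use ∑_{k=1}^{n} k² = n(n+1)(2n+1)/6, then subtract the first 30 terms.
∑_{k=1}^{72} k² = 72×73×145/6 = 127020
∑_{k=1}^{30} k² = 30×31×61/6 = 9455
∑_{k=31}^{72} k² = 127020 - 9455 = 117565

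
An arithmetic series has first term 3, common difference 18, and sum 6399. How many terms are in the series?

Using S = n/2 × [2a + (n-1)d]
6399 = n/2 × [2(3) + (n-1)(18)]
6399 = n/2 × [6 + 18n - 18]
12798 = n × [-12 + 18n]
18n² + (-12)n - 12798 = 0
Discriminant: Δ = (-12)² - 4(18)(-12798) = 144 + 921456 = 921600
√Δ = 960
n = [-(-12) + √Δ] / (2·18) = (12 + 960) / 36 = 972 / 36 = 27
(The negative root is discarded since n must be a positive integer.)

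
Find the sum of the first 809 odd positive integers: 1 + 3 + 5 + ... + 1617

Sum of first n odd numbers = n²
= 809²
= 654481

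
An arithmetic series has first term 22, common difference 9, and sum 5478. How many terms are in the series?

Using S = n/2 × [2a + (n-1)d]
5478 = n/2 × [2(22) + (n-1)(9)]
5478 = n/2 × [44 + 9n - 9]
10956 = n × [35 + 9n]
9n² + (35)n - 10956 = 0
Discriminant: Δ = (35)² - 4(9)(-10956) = 1225 + 394416 = 395641
√Δ = 629
n = [-(35) + √Δ] / (2·9) = (-35 + 629) / 18 = 594 / 18 = 33
(The negative root is discarded since n must be a positive integer.)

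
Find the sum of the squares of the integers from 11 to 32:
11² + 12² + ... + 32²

Use ∑_{k=1}^{n} k² = n(n+1)(2n+1)/6, then subtract the first 10 terms.
∑_{k=1}^{32} k² = 32×33×65/6 = 11440
∑_{k=1}^{10} k² = 10×11×21/6 = 385
∑_{k=11}^{32} k² = 11440 - 385 = 11055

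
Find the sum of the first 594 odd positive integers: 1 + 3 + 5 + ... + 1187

Sum of first n odd numbers = n²
= 594²
= 352836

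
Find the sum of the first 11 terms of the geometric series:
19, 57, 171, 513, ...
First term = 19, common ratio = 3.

Sₙ = a(1 - rⁿ) / (1 - r)
S_11 = 19(1 - 3^11) / (1 - 3)
S_11 = 19(1 - 177147) / (-2)
S_11 = 1682887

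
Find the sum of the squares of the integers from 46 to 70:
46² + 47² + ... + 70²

Use ∑_{k=1}^{n} k² = n(n+1)(2n+1)/6, then subtract the first 45 terms.
∑_{k=1}^{70} k² = 70×71×141/6 = 116795
∑_{k=1}^{45} k² = 45×46×91/6 = 31395
∑_{k=46}^{70} k² = 116795 - 31395 = 85400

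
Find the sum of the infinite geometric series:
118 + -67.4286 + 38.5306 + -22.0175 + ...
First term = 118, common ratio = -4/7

For |r| < 1, S = a / (1 - r)
S = 118 / (1 - (-4/7))
S = 118 / (11/7)
S = 826/11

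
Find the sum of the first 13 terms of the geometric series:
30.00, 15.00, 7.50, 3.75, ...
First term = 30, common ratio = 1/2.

Sₙ = a(1 - rⁿ) / (1 - r)
S_13 = 30(1 - (1/2)^13) / (1 - (1/2))
S_13 = 30(1 - (1/8192)) / (1/2)
S_13 = 122865/2048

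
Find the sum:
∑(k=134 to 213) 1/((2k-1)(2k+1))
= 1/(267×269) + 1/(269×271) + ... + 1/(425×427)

Partial fractions: 1/((2k-1)(2k+1)) = (1/2)[1/(2k-1) - 1/(2k+1)]
The series telescopes:
= (1/2)[1/267 - 1/427]
= 80/114009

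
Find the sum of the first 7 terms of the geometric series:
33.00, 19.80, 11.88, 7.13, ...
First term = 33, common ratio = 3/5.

Sₙ = a(1 - rⁿ) / (1 - r)
S_7 = 33(1 - (3/5)^7) / (1 - (3/5))
S_7 = 33(1 - (2187/78125)) / (2/5)
S_7 = 1252977/15625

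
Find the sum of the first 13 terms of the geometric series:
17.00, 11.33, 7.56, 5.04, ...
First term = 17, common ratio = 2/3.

Sₙ = a(1 - rⁿ) / (1 - r)
S_13 = 17(1 - (2/3)^13) / (1 - (2/3))
S_13 = 17(1 - (8192/1594323)) / (1/3)
S_13 = 26964227/531441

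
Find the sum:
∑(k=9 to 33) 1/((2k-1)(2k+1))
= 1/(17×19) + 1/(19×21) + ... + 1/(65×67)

Partial fractions: 1/((2k-1)(2k+1)) = (1/2)[1/(2k-1) - 1/(2k+1)]
The series telescopes:
= (1/2)[1/17 - 1/67]
= 25/1139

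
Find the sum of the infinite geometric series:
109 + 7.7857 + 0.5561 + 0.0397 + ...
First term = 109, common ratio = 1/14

For |r| < 1, S = a / (1 - r)
S = 109 / (1 - (1/14))
S = 109 / (13/14)
S = 1526/13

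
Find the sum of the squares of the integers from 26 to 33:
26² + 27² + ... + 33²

Use ∑_{k=1}^{n} k² = n(n+1)(2n+1)/6, then subtract the first 25 terms.
∑_{k=1}^{33} k² = 33×34×67/6 = 12529
∑_{k=1}^{25} k² = 25×26×51/6 = 5525
∑_{k=26}^{33} k² = 12529 - 5525 = 7004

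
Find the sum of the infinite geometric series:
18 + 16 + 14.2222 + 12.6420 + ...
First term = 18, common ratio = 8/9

For |r| < 1, S = a / (1 - r)
S = 18 / (1 - (8/9))
S = 18 / (1/9)
S = 162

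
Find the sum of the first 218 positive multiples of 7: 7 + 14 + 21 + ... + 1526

Factor out 7: = 7(1 + 2 + ... + 218) = 7 × n(n+1)/2
= 7 × 218×219/2
= 7 × 23871
= 167097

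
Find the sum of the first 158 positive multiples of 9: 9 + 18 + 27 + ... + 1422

Factor out 9: = 9(1 + 2 + ... + 158) = 9 × n(n+1)/2
= 9 × 158×159/2
= 9 × 12561
= 113049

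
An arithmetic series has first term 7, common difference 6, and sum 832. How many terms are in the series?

Using S = n/2 × [2a + (n-1)d]
832 = n/2 × [2(7) + (n-1)(6)]
832 = n/2 × [14 + 6n - 6]
1664 = n × [8 + 6n]
6n² + (8)n - 1664 = 0
Discriminant: Δ = (8)² - 4(6)(-1664) = 64 + 39936 = 40000
√Δ = 200
n = [-(8) + √Δ] / (2·6) = (-8 + 200) / 12 = 192 / 12 = 16
(The negative root is discarded since n must be a positive integer.)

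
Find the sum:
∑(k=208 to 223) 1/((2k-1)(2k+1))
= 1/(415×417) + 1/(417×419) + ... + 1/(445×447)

Partial fractions: 1/((2k-1)(2k+1)) = (1/2)[1/(2k-1) - 1/(2k+1)]
The series telescopes:
= (1/2)[1/415 - 1/447]
= 16/185505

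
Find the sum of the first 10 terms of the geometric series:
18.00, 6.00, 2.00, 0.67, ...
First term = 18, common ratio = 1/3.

Sₙ = a(1 - rⁿ) / (1 - r)
S_10 = 18(1 - (1/3)^10) / (1 - (1/3))
S_10 = 18(1 - (1/59049)) / (2/3)
S_10 = 59048/2187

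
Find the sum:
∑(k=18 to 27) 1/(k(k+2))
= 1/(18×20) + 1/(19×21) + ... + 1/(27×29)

Partial fractions: 1/(k(k+2)) = (1/2)[1/k - 1/(k+2)]
Telescoping leaves the first two and last two terms:
= (1/2)[1/18 + 1/19 - 1/28 - 1/29]
= 5275/277704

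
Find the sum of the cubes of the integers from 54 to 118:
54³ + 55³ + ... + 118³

Use ∑_{k=1}^{n} k³ = [n(n+1)/2]², then subtract the first 53 terms.
∑_{k=1}^{118} k³ = [118×119/2]² = 7021² = 49294441
∑_{k=1}^{53} k³ = [53×54/2]² = 1431² = 2047761
∑_{k=54}^{118} k³ = 49294441 - 2047761 = 47246680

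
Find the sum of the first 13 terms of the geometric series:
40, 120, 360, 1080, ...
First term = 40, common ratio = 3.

Sₙ = a(1 - rⁿ) / (1 - r)
S_13 = 40(1 - 3^13) / (1 - 3)
S_13 = 40(1 - 1594323) / (-2)
S_13 = 31886440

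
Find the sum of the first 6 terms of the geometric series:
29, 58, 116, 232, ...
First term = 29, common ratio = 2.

Sₙ = a(1 - rⁿ) / (1 - r)
S_6 = 29(1 - 2^6) / (1 - 2)
S_6 = 29(1 - 64) / (-1)
S_6 = 1827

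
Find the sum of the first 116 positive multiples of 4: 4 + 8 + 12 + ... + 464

Factor out 4: = 4(1 + 2 + ... + 116) = 4 × n(n+1)/2
= 4 × 116×117/2
= 4 × 6786
= 27144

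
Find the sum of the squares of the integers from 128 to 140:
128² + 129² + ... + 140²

Use ∑_{k=1}^{n} k² = n(n+1)(2n+1)/6, then subtract the first 127 terms.
∑_{k=1}^{140} k² = 140×141×281/6 = 924490
∑_{k=1}^{127} k² = 127×128×255/6 = 690880
∑_{k=128}^{140} k² = 924490 - 690880 = 233610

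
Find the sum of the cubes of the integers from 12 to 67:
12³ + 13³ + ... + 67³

Use ∑_{k=1}^{n} k³ = [n(n+1)/2]², then subtract the first 11 terms.
∑_{k=1}^{67} k³ = [67×68/2]² = 2278² = 5189284
∑_{k=1}^{11} k³ = [11×12/2]² = 66² = 4356
∑_{k=12}^{67} k³ = 5189284 - 4356 = 5184928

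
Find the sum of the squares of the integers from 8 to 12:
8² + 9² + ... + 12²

Use ∑_{k=1}^{n} k² = n(n+1)(2n+1)/6, then subtract the first 7 terms.
∑_{k=1}^{12} k² = 12×13×25/6 = 650
∑_{k=1}^{7} k² = 7×8×15/6 = 140
∑_{k=8}^{12} k² = 650 - 140 = 510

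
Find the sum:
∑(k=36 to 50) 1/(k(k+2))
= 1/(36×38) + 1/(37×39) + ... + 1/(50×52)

Partial fractions: 1/(k(k+2)) = (1/2)[1/k - 1/(k+2)]
Telescoping leaves the first two and last two terms:
= (1/2)[1/36 + 1/37 - 1/51 - 1/52]
= 1175/147186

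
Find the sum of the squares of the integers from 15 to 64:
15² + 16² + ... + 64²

Use ∑_{k=1}^{n} k² = n(n+1)(2n+1)/6, then subtract the first 14 terms.
∑_{k=1}^{64} k² = 64×65×129/6 = 89440
∑_{k=1}^{14} k² = 14×15×29/6 = 1015
∑_{k=15}^{64} k² = 89440 - 1015 = 88425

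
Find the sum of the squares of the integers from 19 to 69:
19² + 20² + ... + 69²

Use ∑_{k=1}^{n} k² = n(n+1)(2n+1)/6, then subtract the first 18 terms.
∑_{k=1}^{69} k² = 69×70×139/6 = 111895
∑_{k=1}^{18} k² = 18×19×37/6 = 2109
∑_{k=19}^{69} k² = 111895 - 2109 = 109786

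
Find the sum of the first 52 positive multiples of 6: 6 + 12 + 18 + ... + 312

Factor out 6: = 6(1 + 2 + ... + 52) = 6 × n(n+1)/2
= 6 × 52×53/2
= 6 × 1378
= 8268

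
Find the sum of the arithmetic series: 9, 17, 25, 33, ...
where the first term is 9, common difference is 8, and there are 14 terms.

Sₙ = n/2 × (first + last)
Last term = a + (n-1)d = 9 + (14-1)×8 = 113
S_14 = 14/2 × (9 + 113)
S_14 = 14/2 × 122 = 854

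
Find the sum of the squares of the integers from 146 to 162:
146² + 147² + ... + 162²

Use ∑_{k=1}^{n} k² = n(n+1)(2n+1)/6, then subtract the first 145 terms.
∑_{k=1}^{162} k² = 162×163×325/6 = 1430325
∑_{k=1}^{145} k² = 145×146×291/6 = 1026745
∑_{k=146}^{162} k² = 1430325 - 1026745 = 403580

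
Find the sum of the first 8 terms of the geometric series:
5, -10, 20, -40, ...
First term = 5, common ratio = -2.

Sₙ = a(1 - rⁿ) / (1 - r)
S_8 = 5(1 - (-2)^8) / (1 - (-2))
S_8 = 5(1 - 256) / (3)
S_8 = -425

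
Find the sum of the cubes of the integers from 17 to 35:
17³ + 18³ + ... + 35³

Use ∑_{k=1}^{n} k³ = [n(n+1)/2]², then subtract the first 16 terms.
∑_{k=1}^{35} k³ = [35×36/2]² = 630² = 396900
∑_{k=1}^{16} k³ = [16×17/2]² = 136² = 18496
∑_{k=17}^{35} k³ = 396900 - 18496 = 378404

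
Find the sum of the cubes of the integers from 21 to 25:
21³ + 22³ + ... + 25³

Use ∑_{k=1}^{n} k³ = [n(n+1)/2]², then subtract the first 20 terms.
∑_{k=1}^{25} k³ = [25×26/2]² = 325² = 105625
∑_{k=1}^{20} k³ = [20×21/2]² = 210² = 44100
∑_{k=21}^{25} k³ = 105625 - 44100 = 61525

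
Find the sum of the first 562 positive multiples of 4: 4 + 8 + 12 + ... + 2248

Factor out 4: = 4(1 + 2 + ... + 562) = 4 × n(n+1)/2
= 4 × 562×563/2
= 4 × 158203
= 632812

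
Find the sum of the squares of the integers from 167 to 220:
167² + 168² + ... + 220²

Use ∑_{k=1}^{n} k² = n(n+1)(2n+1)/6, then subtract the first 166 terms.
∑_{k=1}^{220} k² = 220×221×441/6 = 3573570
∑_{k=1}^{166} k² = 166×167×333/6 = 1538571
∑_{k=167}^{220} k² = 3573570 - 1538571 = 2034999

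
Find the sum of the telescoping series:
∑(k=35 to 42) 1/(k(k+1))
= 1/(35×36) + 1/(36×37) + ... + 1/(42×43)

Partial fractions: 1/(k(k+1)) = 1/k - 1/(k+1)
The series telescopes:
= (1/35 - 1/36) + (1/36 - 1/37) + ... + (1/42 - 1/43)
= 1/35 - 1/43
= 8/1505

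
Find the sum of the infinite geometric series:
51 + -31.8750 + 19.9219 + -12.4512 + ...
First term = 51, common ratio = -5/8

For |r| < 1, S = a / (1 - r)
S = 51 / (1 - (-5/8))
S = 51 / (13/8)
S = 408/13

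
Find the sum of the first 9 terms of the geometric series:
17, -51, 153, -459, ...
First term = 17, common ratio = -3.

Sₙ = a(1 - rⁿ) / (1 - r)
S_9 = 17(1 - (-3)^9) / (1 - (-3))
S_9 = 17(1 - (-19683)) / (4)
S_9 = 83657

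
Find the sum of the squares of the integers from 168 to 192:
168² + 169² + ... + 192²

Use ∑_{k=1}^{n} k² = n(n+1)(2n+1)/6, then subtract the first 167 terms.
∑_{k=1}^{192} k² = 192×193×385/6 = 2377760
∑_{k=1}^{167} k² = 167×168×335/6 = 1566460
∑_{k=168}^{192} k² = 2377760 - 1566460 = 811300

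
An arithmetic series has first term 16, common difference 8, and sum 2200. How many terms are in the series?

Using S = n/2 × [2a + (n-1)d]
2200 = n/2 × [2(16) + (n-1)(8)]
2200 = n/2 × [32 + 8n - 8]
4400 = n × [24 + 8n]
8n² + (24)n - 4400 = 0
Discriminant: Δ = (24)² - 4(8)(-4400) = 576 + 140800 = 141376
√Δ = 376
n = [-(24) + √Δ] / (2·8) = (-24 + 376) / 16 = 352 / 16 = 22
(The negative root is discarded since n must be a positive integer.)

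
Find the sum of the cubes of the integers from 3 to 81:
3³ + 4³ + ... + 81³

Use ∑_{k=1}^{n} k³ = [n(n+1)/2]², then subtract the first 2 terms.
∑_{k=1}^{81} k³ = [81×82/2]² = 3321² = 11029041
∑_{k=1}^{2} k³ = [2×3/2]² = 3² = 9
∑_{k=3}^{81} k³ = 11029041 - 9 = 11029032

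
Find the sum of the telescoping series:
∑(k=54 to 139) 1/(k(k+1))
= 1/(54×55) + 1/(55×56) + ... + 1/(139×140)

Partial fractions: 1/(k(k+1)) = 1/k - 1/(k+1)
The series telescopes:
= (1/54 - 1/55) + (1/55 - 1/56) + ... + (1/139 - 1/140)
= 1/54 - 1/140
= 43/3780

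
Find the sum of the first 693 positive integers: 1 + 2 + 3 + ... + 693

Formula: ∑k = n(n+1)/2
= 693×694/2
= 480942/2
= 240471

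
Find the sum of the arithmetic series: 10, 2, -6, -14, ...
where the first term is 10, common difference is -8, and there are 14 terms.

Sₙ = n/2 × (first + last)
Last term = a + (n-1)d = 10 + (14-1)×(-8) = -94
S_14 = 14/2 × (10 + (-94))
S_14 = 14/2 × (-84) = -588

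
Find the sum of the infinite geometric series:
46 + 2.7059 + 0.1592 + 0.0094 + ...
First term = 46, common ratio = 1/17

For |r| < 1, S = a / (1 - r)
S = 46 / (1 - (1/17))
S = 46 / (16/17)
S = 391/8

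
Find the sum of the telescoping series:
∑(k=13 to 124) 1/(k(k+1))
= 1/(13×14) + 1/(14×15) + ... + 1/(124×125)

Partial fractions: 1/(k(k+1)) = 1/k - 1/(k+1)
The series telescopes:
= (1/13 - 1/14) + (1/14 - 1/15) + ... + (1/124 - 1/125)
= 1/13 - 1/125
= 112/1625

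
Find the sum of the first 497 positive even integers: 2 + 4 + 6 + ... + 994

Sum of first n even numbers = n(n+1)
= 497×498
= 247506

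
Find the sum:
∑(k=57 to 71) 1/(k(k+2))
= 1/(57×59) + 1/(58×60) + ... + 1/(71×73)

Partial fractions: 1/(k(k+2)) = (1/2)[1/k - 1/(k+2)]
Telescoping leaves the first two and last two terms:
= (1/2)[1/57 + 1/58 - 1/72 - 1/73]
= 20845/5792112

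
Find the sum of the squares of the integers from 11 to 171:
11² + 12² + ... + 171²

Use ∑_{k=1}^{n} k² = n(n+1)(2n+1)/6, then subtract the first 10 terms.
∑_{k=1}^{171} k² = 171×172×343/6 = 1681386
∑_{k=1}^{10} k² = 10×11×21/6 = 385
∑_{k=11}^{171} k² = 1681386 - 385 = 1681001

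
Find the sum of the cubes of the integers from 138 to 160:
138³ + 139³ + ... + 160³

Use ∑_{k=1}^{n} k³ = [n(n+1)/2]², then subtract the first 137 terms.
∑_{k=1}^{160} k³ = [160×161/2]² = 12880² = 165894400
∑_{k=1}^{137} k³ = [137×138/2]² = 9453² = 89359209
∑_{k=138}^{160} k³ = 165894400 - 89359209 = 76535191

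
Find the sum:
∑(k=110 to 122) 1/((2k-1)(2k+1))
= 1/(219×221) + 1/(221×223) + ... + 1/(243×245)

Partial fractions: 1/((2k-1)(2k+1)) = (1/2)[1/(2k-1) - 1/(2k+1)]
The series telescopes:
= (1/2)[1/219 - 1/245]
= 13/53655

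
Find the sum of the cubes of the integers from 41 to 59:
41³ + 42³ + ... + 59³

Use ∑_{k=1}^{n} k³ = [n(n+1)/2]², then subtract the first 40 terms.
∑_{k=1}^{59} k³ = [59×60/2]² = 1770² = 3132900
∑_{k=1}^{40} k³ = [40×41/2]² = 820² = 672400
∑_{k=41}^{59} k³ = 3132900 - 672400 = 2460500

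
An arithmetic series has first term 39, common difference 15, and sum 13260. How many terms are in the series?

Using S = n/2 × [2a + (n-1)d]
13260 = n/2 × [2(39) + (n-1)(15)]
13260 = n/2 × [78 + 15n - 15]
26520 = n × [63 + 15n]
15n² + (63)n - 26520 = 0
Discriminant: Δ = (63)² - 4(15)(-26520) = 3969 + 1591200 = 1595169
√Δ = 1263
n = [-(63) + √Δ] / (2·15) = (-63 + 1263) / 30 = 1200 / 30 = 40
(The negative root is discarded since n must be a positive integer.)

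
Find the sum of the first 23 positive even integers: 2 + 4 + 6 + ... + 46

Sum of first n even numbers = n(n+1)
= 23×24
= 552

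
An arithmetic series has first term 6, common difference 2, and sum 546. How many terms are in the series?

Using S = n/2 × [2a + (n-1)d]
546 = n/2 × [2(6) + (n-1)(2)]
546 = n/2 × [12 + 2n - 2]
1092 = n × [10 + 2n]
2n² + (10)n - 1092 = 0
Discriminant: Δ = (10)² - 4(2)(-1092) = 100 + 8736 = 8836
√Δ = 94
n = [-(10) + √Δ] / (2·2) = (-10 + 94) / 4 = 84 / 4 = 21
(The negative root is discarded since n must be a positive integer.)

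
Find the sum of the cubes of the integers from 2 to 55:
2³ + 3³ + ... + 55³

Use ∑_{k=1}^{n} k³ = [n(n+1)/2]², then subtract the first 1 terms.
∑_{k=1}^{55} k³ = [55×56/2]² = 1540² = 2371600
∑_{k=1}^{1} k³ = [1×2/2]² = 1² = 1
∑_{k=2}^{55} k³ = 2371600 - 1 = 2371599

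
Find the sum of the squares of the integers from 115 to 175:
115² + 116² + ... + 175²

Use ∑_{k=1}^{n} k² = n(n+1)(2n+1)/6, then subtract the first 114 terms.
∑_{k=1}^{175} k² = 175×176×351/6 = 1801800
∑_{k=1}^{114} k² = 114×115×229/6 = 500365
∑_{k=115}^{175} k² = 1801800 - 500365 = 1301435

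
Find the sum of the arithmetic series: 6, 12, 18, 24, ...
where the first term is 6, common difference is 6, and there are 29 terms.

Sₙ = n/2 × (first + last)
Last term = a + (n-1)d = 6 + (29-1)×6 = 174
S_29 = 29/2 × (6 + 174)
S_29 = 29/2 × 180 = 2610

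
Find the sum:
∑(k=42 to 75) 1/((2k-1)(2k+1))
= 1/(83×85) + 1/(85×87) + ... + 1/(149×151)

Partial fractions: 1/((2k-1)(2k+1)) = (1/2)[1/(2k-1) - 1/(2k+1)]
The series telescopes:
= (1/2)[1/83 - 1/151]
= 34/12533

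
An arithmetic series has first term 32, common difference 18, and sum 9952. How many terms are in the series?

Using S = n/2 × [2a + (n-1)d]
9952 = n/2 × [2(32) + (n-1)(18)]
9952 = n/2 × [64 + 18n - 18]
19904 = n × [46 + 18n]
18n² + (46)n - 19904 = 0
Discriminant: Δ = (46)² - 4(18)(-19904) = 2116 + 1433088 = 1435204
√Δ = 1198
n = [-(46) + √Δ] / (2·18) = (-46 + 1198) / 36 = 1152 / 36 = 32
(The negative root is discarded since n must be a positive integer.)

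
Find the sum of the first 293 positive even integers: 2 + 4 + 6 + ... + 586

Sum of first n even numbers = n(n+1)
= 293×294
= 86142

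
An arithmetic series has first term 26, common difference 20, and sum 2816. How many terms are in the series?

Using S = n/2 × [2a + (n-1)d]
2816 = n/2 × [2(26) + (n-1)(20)]
2816 = n/2 × [52 + 20n - 20]
5632 = n × [32 + 20n]
20n² + (32)n - 5632 = 0
Discriminant: Δ = (32)² - 4(20)(-5632) = 1024 + 450560 = 451584
√Δ = 672
n = [-(32) + √Δ] / (2·20) = (-32 + 672) / 40 = 640 / 40 = 16
(The negative root is discarded since n must be a positive integer.)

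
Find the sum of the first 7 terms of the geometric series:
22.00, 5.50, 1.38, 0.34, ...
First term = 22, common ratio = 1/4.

Sₙ = a(1 - rⁿ) / (1 - r)
S_7 = 22(1 - (1/4)^7) / (1 - (1/4))
S_7 = 22(1 - (1/16384)) / (3/4)
S_7 = 60071/2048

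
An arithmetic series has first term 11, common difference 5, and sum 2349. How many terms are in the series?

Using S = n/2 × [2a + (n-1)d]
2349 = n/2 × [2(11) + (n-1)(5)]
2349 = n/2 × [22 + 5n - 5]
4698 = n × [17 + 5n]
5n² + (17)n - 4698 = 0
Discriminant: Δ = (17)² - 4(5)(-4698) = 289 + 93960 = 94249
√Δ = 307
n = [-(17) + √Δ] / (2·5) = (-17 + 307) / 10 = 290 / 10 = 29
(The negative root is discarded since n must be a positive integer.)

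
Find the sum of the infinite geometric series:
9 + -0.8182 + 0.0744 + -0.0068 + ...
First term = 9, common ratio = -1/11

For |r| < 1, S = a / (1 - r)
S = 9 / (1 - (-1/11))
S = 9 / (12/11)
S = 33/4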